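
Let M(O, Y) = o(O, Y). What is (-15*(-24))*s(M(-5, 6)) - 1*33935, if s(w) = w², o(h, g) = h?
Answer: -24935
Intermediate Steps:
M(O, Y) = O
(-15*(-24))*s(M(-5, 6)) - 1*33935 = -15*(-24)*(-5)² - 1*33935 = 360*25 - 33935 = 9000 - 33935 = -24935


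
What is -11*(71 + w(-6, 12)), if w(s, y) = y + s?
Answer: -847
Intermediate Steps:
w(s, y) = s + y
-11*(71 + w(-6, 12)) = -11*(71 + (-6 + 12)) = -11*(71 + 6) = -11*77 = -847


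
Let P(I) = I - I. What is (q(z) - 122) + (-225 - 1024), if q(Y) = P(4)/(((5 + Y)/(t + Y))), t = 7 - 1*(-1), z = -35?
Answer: -1371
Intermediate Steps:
P(I) = 0
t = 8 (t = 7 + 1 = 8)
q(Y) = 0 (q(Y) = 0/(((5 + Y)/(8 + Y))) = 0*((8 + Y)/(5 + Y)) = 0)
(q(z) - 122) + (-225 - 1024) = (0 - 122) + (-225 - 1024) = -122 - 1249 = -1371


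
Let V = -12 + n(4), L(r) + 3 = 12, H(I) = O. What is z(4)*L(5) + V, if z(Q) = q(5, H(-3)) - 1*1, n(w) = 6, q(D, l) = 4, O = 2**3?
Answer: 21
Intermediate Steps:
O = 8
H(I) = 8
L(r) = 9 (L(r) = -3 + 12 = 9)
z(Q) = 3 (z(Q) = 4 - 1*1 = 4 - 1 = 3)
V = -6 (V = -12 + 6 = -6)
z(4)*L(5) + V = 3*9 - 6 = 27 - 6 = 21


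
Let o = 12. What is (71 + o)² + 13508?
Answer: 20397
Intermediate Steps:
(71 + o)² + 13508 = (71 + 12)² + 13508 = 83² + 13508 = 6889 + 13508 = 20397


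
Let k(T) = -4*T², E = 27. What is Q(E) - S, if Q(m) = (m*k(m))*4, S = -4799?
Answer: -310129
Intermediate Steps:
Q(m) = -16*m³ (Q(m) = (m*(-4*m²))*4 = -4*m³*4 = -16*m³)
Q(E) - S = -16*27³ - 1*(-4799) = -16*19683 + 4799 = -314928 + 4799 = -310129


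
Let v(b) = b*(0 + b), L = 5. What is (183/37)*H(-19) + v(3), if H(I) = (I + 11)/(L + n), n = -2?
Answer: -155/37 ≈ -4.1892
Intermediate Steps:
H(I) = 11/3 + I/3 (H(I) = (I + 11)/(5 - 2) = (11 + I)/3 = (11 + I)*(1/3) = 11/3 + I/3)
v(b) = b**2 (v(b) = b*b = b**2)
(183/37)*H(-19) + v(3) = (183/37)*(11/3 + (1/3)*(-19)) + 3**2 = (183*(1/37))*(11/3 - 19/3) + 9 = (183/37)*(-8/3) + 9 = -488/37 + 9 = -155/37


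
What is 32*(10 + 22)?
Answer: 1024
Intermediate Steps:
32*(10 + 22) = 32*32 = 1024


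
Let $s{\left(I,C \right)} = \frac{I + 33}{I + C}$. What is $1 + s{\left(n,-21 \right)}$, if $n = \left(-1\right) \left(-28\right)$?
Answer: $\frac{68}{7} \approx 9.7143$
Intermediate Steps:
$n = 28$
$s{\left(I,C \right)} = \frac{33 + I}{C + I}$
$1 + s{\left(n,-21 \right)} = 1 + \frac{33 + 28}{-21 + 28} = 1 + \frac{1}{7} \cdot 61 = 1 + \frac{61}{7} = \frac{68}{7}$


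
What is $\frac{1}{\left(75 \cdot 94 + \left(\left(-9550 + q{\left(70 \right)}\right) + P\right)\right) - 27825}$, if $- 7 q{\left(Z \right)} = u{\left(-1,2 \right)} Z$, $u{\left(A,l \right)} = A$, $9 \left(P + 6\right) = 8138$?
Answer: $- \frac{9}{264751} \approx -3.3994 \cdot 10^{-5}$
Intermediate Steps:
$P = \frac{8084}{9}$ ($P = -6 + \frac{1}{9} \cdot 8138 = -6 + \frac{8138}{9} = \frac{8084}{9} \approx 898.22$)
$q{\left(Z \right)} = \frac{Z}{7}$ ($q{\left(Z \right)} = - \frac{\left(-1\right) Z}{7} = \frac{Z}{7}$)
$\frac{1}{\left(75 \cdot 94 + \left(\left(-9550 + q{\left(70 \right)}\right) + P\right)\right) - 27825} = \frac{1}{\left(75 \cdot 94 + \left(\left(-9550 + \frac{1}{7} \cdot 70\right) + \frac{8084}{9}\right)\right) - 27825} = \frac{1}{\left(7050 + \left(\left(-9550 + 10\right) + \frac{8084}{9}\right)\right) - 27825} = \frac{1}{\left(7050 + \left(-9540 + \frac{8084}{9}\right)\right) - 27825} = \frac{1}{\left(7050 - \frac{77776}{9}\right) - 27825} = \frac{1}{- \frac{14326}{9} - 27825} = \frac{1}{- \frac{264751}{9}} = - \frac{9}{264751}$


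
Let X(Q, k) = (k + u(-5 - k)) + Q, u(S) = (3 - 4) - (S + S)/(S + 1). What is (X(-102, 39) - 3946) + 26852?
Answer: 982118/43 ≈ 22840.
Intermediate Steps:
u(S) = -1 - 2*S/(1 + S)
X(Q, k) = Q + k + (14 + 3*k)/(-4 - k) (X(Q, k) = (k + (-1 - 3*(-5 - k))/(1 + (-5 - k))) + Q = (k + (-1 + (15 + 3*k))/(-4 - k)) + Q = (k + (14 + 3*k)/(-4 - k)) + Q = Q + k + (14 + 3*k)/(-4 - k))
(X(-102, 39) - 3946) + 26852 = ((-14 - 3*39 + (4 + 39)*(-102 + 39))/(4 + 39) - 3946) + 26852 = ((-14 - 117 + 43*(-63))/43 - 3946) + 26852 = ((-14 - 117 - 2709)/43 - 3946) + 26852 = ((1/43)*(-2840) - 3946) + 26852 = (-2840/43 - 3946) + 26852 = -172518/43 + 26852 = 982118/43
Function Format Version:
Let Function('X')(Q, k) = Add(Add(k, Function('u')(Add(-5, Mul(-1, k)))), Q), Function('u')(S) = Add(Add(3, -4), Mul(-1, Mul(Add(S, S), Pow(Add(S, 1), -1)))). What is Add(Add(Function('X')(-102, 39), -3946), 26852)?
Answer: Rational(982118, 43) ≈ 22840.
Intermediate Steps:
Function('u')(S) = Add(-1, Mul(-2, S, Pow(Add(1, S), -1))) (Function('u')(S) = Add(-1, Mul(-1, Mul(Mul(2, S), Pow(Add(1, S), -1)))) = Add(-1, Mul(-1, Mul(2, S, Pow(Add(1, S), -1)))) = Add(-1, Mul(-2, S, Pow(Add(1, S), -1))))
Function('X')(Q, k) = Add(Q, k, Mul(Pow(Add(-4, Mul(-1, k)), -1), Add(14, Mul(3, k)))) (Function('X')(Q, k) = Add(Add(k, Mul(Pow(Add(1, Add(-5, Mul(-1, k))), -1), Add(-1, Mul(-3, Add(-5, Mul(-1, k)))))), Q) = Add(Add(k, Mul(Pow(Add(-4, Mul(-1, k)), -1), Add(-1, Add(15, Mul(3, k))))), Q) = Add(Add(k, Mul(Pow(Add(-4, Mul(-1, k)), -1), Add(14, Mul(3, k)))), Q) = Add(Q, k, Mul(Pow(Add(-4, Mul(-1, k)), -1), Add(14, Mul(3, k)))))
Add(Add(Function('X')(-102, 39), -3946), 26852) = Add(Add(Mul(Pow(Add(4, 39), -1), Add(-14, Mul(-3, 39), Mul(Add(4, 39), Add(-102, 39)))), -3946), 26852) = Add(Add(Mul(Pow(43, -1), Add(-14, -117, Mul(43, -63))), -3946), 26852) = Add(Add(Mul(Rational(1, 43), Add(-14, -117, -2709)), -3946), 26852) = Add(Add(Mul(Rational(1, 43), -2840), -3946), 26852) = Add(Add(Rational(-2840, 43), -3946), 26852) = Add(Rational(-172518, 43), 26852) = Rational(982118, 43)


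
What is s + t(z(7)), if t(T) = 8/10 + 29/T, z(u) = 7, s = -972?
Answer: -33847/35 ≈ -967.06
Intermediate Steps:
t(T) = 4/5 + 29/T (t(T) = 8*(1/10) + 29/T = 4/5 + 29/T)
s + t(z(7)) = -972 + (4/5 + 29/7) = -972 + 173/35 = -33847/35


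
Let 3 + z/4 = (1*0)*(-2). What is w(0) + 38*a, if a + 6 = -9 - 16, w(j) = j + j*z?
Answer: -1178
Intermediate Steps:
z = -12 (z = -12 + 4*((1*0)*(-2)) = -12 + 4*(0*(-2)) = -12 + 4*0 = -12 + 0 = -12)
w(j) = -11*j (w(j) = j + j*(-12) = j - 12*j = -11*j)
a = -31 (a = -6 + (-9 - 16) = -6 - 25 = -31)
w(0) + 38*a = -11*0 + 38*(-31) = 0 - 1178 = -1178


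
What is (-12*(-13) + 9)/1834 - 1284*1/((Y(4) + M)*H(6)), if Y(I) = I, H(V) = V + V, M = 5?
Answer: -194753/16506 ≈ -11.799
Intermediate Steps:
H(V) = 2*V
(-12*(-13) + 9)/1834 - 1284*1/((Y(4) + M)*H(6)) = (-12*(-13) + 9)/1834 - 1284*1/(12*(4 + 5)) = (156 + 9)*(1/1834) - 1284/(12*9) = 165*(1/1834) - 1284/108 = 165/1834 - 1284*1/108 = 165/1834 - 107/9 = -194753/16506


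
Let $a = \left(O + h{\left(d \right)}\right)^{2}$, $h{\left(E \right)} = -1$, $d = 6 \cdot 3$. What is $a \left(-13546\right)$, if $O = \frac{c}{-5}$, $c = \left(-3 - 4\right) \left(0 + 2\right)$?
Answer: $- \frac{1097226}{25} \approx -43889.0$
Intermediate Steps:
$d = 18$
$c = -14$ ($c = \left(-7\right) 2 = -14$)
$O = \frac{14}{5}$ ($O = - \frac{14}{-5} = \left(-14\right) \left(- \frac{1}{5}\right) = \frac{14}{5} \approx 2.8$)
$a = \frac{81}{25}$ ($a = \left(\frac{14}{5} - 1\right)^{2} = \left(\frac{9}{5}\right)^{2} = \frac{81}{25} \approx 3.24$)
$a \left(-13546\right) = \frac{81}{25} \left(-13546\right) = - \frac{1097226}{25}$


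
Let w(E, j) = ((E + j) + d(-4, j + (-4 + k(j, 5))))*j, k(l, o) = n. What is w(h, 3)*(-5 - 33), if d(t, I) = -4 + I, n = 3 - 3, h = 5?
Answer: -342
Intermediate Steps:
n = 0
k(l, o) = 0
w(E, j) = j*(-8 + E + 2*j) (w(E, j) = ((E + j) + (-4 + (j + (-4 + 0))))*j = ((E + j) + (-4 + (j - 4)))*j = ((E + j) + (-4 + (-4 + j)))*j = ((E + j) + (-8 + j))*j = (-8 + E + 2*j)*j = j*(-8 + E + 2*j))
w(h, 3)*(-5 - 33) = (3*(-8 + 5 + 2*3))*(-5 - 33) = (3*(-8 + 5 + 6))*(-38) = (3*3)*(-38) = 9*(-38) = -342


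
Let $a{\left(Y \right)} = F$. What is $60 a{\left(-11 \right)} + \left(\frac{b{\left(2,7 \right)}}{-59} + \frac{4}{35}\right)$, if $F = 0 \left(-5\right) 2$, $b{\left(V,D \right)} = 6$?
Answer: $\frac{26}{2065} \approx 0.012591$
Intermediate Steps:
$F = 0$ ($F = 0 \cdot 2 = 0$)
$a{\left(Y \right)} = 0$
$60 a{\left(-11 \right)} + \left(\frac{b{\left(2,7 \right)}}{-59} + \frac{4}{35}\right) = 60 \cdot 0 + \left(\frac{6}{-59} + \frac{4}{35}\right) = 0 + \left(6 \left(- \frac{1}{59}\right) + 4 \cdot \frac{1}{35}\right) = 0 + \left(- \frac{6}{59} + \frac{4}{35}\right) = 0 + \frac{26}{2065} = \frac{26}{2065}$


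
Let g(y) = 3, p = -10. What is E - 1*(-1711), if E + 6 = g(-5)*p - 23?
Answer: 1652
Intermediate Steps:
E = -59 (E = -6 + (3*(-10) - 23) = -6 + (-30 - 23) = -6 - 53 = -59)
E - 1*(-1711) = -59 - 1*(-1711) = -59 + 1711 = 1652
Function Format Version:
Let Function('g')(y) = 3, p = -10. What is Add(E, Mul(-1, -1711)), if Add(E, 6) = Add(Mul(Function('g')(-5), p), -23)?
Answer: 1652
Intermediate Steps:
E = -59 (E = Add(-6, Add(Mul(3, -10), -23)) = Add(-6, Add(-30, -23)) = Add(-6, -53) = -59)
Add(E, Mul(-1, -1711)) = Add(-59, Mul(-1, -1711)) = Add(-59, 1711) = 1652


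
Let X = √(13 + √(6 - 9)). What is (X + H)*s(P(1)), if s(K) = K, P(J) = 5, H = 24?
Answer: 120 + 5*√(13 + I*√3) ≈ 138.07 + 1.1983*I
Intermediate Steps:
X = √(13 + I*√3) (X = √(13 + √(-3)) = √(13 + I*√3) ≈ 3.6135 + 0.23966*I)
(X + H)*s(P(1)) = (√(13 + I*√3) + 24)*5 = (24 + √(13 + I*√3))*5 = 120 + 5*√(13 + I*√3)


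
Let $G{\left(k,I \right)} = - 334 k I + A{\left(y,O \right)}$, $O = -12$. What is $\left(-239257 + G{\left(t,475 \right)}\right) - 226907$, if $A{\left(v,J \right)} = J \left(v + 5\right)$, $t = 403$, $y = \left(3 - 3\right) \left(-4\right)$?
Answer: $-64402174$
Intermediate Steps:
$y = 0$ ($y = 0 \left(-4\right) = 0$)
$A{\left(v,J \right)} = J \left(5 + v\right)$
$G{\left(k,I \right)} = -60 - 334 I k$ ($G{\left(k,I \right)} = - 334 k I - 12 \left(5 + 0\right) = - 334 I k - 60 = -60 - 334 I k$)
$\left(-239257 + G{\left(t,475 \right)}\right) - 226907 = \left(-239257 - \left(60 + 158650 \cdot 403\right)\right) - 226907 = \left(-239257 - 63936010\right) - 226907 = -64175267 - 226907 = -64402174$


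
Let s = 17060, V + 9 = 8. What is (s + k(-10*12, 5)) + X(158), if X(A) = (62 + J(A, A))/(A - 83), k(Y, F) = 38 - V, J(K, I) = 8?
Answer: 256499/15 ≈ 17100.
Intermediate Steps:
V = -1 (V = -9 + 8 = -1)
k(Y, F) = 39 (k(Y, F) = 38 - 1*(-1) = 38 + 1 = 39)
X(A) = 70/(-83 + A) (X(A) = (62 + 8)/(A - 83) = 70/(-83 + A))
(s + k(-10*12, 5)) + X(158) = (17060 + 39) + 70/(-83 + 158) = 17099 + 70/75 = 17099 + 70*(1/75) = 17099 + 14/15 = 256499/15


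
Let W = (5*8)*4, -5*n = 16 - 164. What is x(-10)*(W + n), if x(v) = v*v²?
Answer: -189600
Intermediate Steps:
n = 148/5 (n = -(16 - 164)/5 = -⅕*(-148) = 148/5 ≈ 29.600)
x(v) = v³
W = 160 (W = 40*4 = 160)
x(-10)*(W + n) = (-10)³*(160 + 148/5) = -1000*948/5 = -189600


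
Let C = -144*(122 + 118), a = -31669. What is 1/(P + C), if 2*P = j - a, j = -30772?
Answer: -2/68223 ≈ -2.9316e-5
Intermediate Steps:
P = 897/2 (P = (-30772 - 1*(-31669))/2 = (-30772 + 31669)/2 = (½)*897 = 897/2 ≈ 448.50)
C = -34560 (C = -144*240 = -34560)
1/(P + C) = 1/(897/2 - 34560) = 1/(-68223/2) = -2/68223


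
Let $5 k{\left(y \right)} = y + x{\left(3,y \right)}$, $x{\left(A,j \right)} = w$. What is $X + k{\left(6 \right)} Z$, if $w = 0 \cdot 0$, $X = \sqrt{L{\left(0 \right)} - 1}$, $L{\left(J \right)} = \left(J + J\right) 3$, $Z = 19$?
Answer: $\frac{114}{5} + i \approx 22.8 + 1.0 i$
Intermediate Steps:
$L{\left(J \right)} = 6 J$ ($L{\left(J \right)} = 2 J 3 = 6 J$)
$X = i$ ($X = \sqrt{6 \cdot 0 - 1} = \sqrt{0 - 1} = \sqrt{-1} = i \approx 1.0 i$)
$w = 0$
$x{\left(A,j \right)} = 0$
$k{\left(y \right)} = \frac{y}{5}$ ($k{\left(y \right)} = \frac{y + 0}{5} = \frac{y}{5}$)
$X + k{\left(6 \right)} Z = i + \frac{1}{5} \cdot 6 \cdot 19 = i + \frac{6}{5} \cdot 19 = i + \frac{114}{5} = \frac{114}{5} + i$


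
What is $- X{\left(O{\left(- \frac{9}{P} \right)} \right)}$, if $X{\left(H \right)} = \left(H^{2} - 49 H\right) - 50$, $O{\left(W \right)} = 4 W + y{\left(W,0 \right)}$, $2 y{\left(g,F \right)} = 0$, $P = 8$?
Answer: $- \frac{763}{4} \approx -190.75$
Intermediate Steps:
$y{\left(g,F \right)} = 0$ ($y{\left(g,F \right)} = \frac{1}{2} \cdot 0 = 0$)
$O{\left(W \right)} = 4 W$ ($O{\left(W \right)} = 4 W + 0 = 4 W$)
$X{\left(H \right)} = -50 + H^{2} - 49 H$
$- X{\left(O{\left(- \frac{9}{P} \right)} \right)} = - (-50 + \left(4 \left(- \frac{9}{8}\right)\right)^{2} - 49 \cdot 4 \left(- \frac{9}{8}\right)) = - (-50 + \left(- \frac{9}{2}\right)^{2} - - \frac{441}{2}) = - (-50 + \frac{81}{4} + \frac{441}{2}) = \left(-1\right) \frac{763}{4} = - \frac{763}{4}$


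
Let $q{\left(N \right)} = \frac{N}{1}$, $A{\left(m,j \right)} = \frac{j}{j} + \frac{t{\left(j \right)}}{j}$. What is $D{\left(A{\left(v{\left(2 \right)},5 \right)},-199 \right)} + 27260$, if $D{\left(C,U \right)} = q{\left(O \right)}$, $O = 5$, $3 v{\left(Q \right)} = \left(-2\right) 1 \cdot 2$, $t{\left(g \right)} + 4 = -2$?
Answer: $27265$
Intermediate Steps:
$t{\left(g \right)} = -6$ ($t{\left(g \right)} = -4 - 2 = -6$)
$v{\left(Q \right)} = - \frac{4}{3}$ ($v{\left(Q \right)} = \frac{\left(-2\right) 1 \cdot 2}{3} = \frac{\left(-2\right) 2}{3} = \frac{1}{3} \left(-4\right) = - \frac{4}{3}$)
$A{\left(m,j \right)} = 1 - \frac{6}{j}$ ($A{\left(m,j \right)} = \frac{j}{j} - \frac{6}{j} = 1 - \frac{6}{j}$)
$q{\left(N \right)} = N$ ($q{\left(N \right)} = N 1 = N$)
$D{\left(C,U \right)} = 5$
$D{\left(A{\left(v{\left(2 \right)},5 \right)},-199 \right)} + 27260 = 5 + 27260 = 27265$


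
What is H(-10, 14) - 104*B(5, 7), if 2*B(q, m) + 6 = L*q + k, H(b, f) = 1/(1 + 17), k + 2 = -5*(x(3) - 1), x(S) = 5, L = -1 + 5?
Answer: 7489/18 ≈ 416.06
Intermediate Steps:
L = 4
k = -22 (k = -2 - 5*(5 - 1) = -2 - 5*4 = -2 - 20 = -22)
H(b, f) = 1/18
B(q, m) = -14 + 2*q (B(q, m) = -3 + (4*q - 22)/2 = -3 + (-22 + 4*q)/2 = -3 + (-11 + 2*q) = -14 + 2*q)
H(-10, 14) - 104*B(5, 7) = 1/18 - 104*(-14 + 2*5) = 1/18 - 104*(-14 + 10) = 1/18 - 104*(-4) = 1/18 + 416 = 7489/18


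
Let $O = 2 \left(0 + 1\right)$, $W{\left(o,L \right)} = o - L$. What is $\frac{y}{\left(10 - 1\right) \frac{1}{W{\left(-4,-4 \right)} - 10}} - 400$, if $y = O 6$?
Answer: $- \frac{1240}{3} \approx -413.33$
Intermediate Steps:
$O = 2$ ($O = 2 \cdot 1 = 2$)
$y = 12$ ($y = 2 \cdot 6 = 12$)
$\frac{y}{\left(10 - 1\right) \frac{1}{W{\left(-4,-4 \right)} - 10}} - 400 = \frac{12}{\left(10 - 1\right) \frac{1}{\left(-4 - -4\right) - 10}} - 400 = \frac{12}{9 \frac{1}{\left(-4 + 4\right) - 10}} - 400 = \frac{12}{9 \frac{1}{0 - 10}} - 400 = \frac{12}{9 \frac{1}{-10}} - 400 = \frac{12}{9 \left(- \frac{1}{10}\right)} - 400 = \frac{12}{- \frac{9}{10}} - 400 = 12 \left(- \frac{10}{9}\right) - 400 = - \frac{40}{3} - 400 = - \frac{1240}{3}$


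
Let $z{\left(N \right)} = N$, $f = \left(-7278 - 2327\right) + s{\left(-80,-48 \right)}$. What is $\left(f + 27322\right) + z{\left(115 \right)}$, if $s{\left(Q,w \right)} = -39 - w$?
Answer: $17841$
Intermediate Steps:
$f = -9596$ ($f = \left(-7278 - 2327\right) - -9 = -9605 + \left(-39 + 48\right) = -9605 + 9 = -9596$)
$\left(f + 27322\right) + z{\left(115 \right)} = \left(-9596 + 27322\right) + 115 = 17726 + 115 = 17841$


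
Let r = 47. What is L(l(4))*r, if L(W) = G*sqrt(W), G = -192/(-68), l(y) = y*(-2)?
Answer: 4512*I*sqrt(2)/17 ≈ 375.35*I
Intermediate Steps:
l(y) = -2*y
G = 48/17 (G = -192*(-1/68) = 48/17 ≈ 2.8235)
L(W) = 48*sqrt(W)/17
L(l(4))*r = (48*sqrt(-2*4)/17)*47 = (48*sqrt(-8)/17)*47 = (48*(2*I*sqrt(2))/17)*47 = (96*I*sqrt(2)/17)*47 = 4512*I*sqrt(2)/17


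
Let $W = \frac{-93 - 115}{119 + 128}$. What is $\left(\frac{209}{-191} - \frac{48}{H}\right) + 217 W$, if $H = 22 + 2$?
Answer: $- \frac{674381}{3629} \approx -185.83$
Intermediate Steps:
$H = 24$
$W = - \frac{16}{19}$ ($W = - \frac{208}{247} = \left(-208\right) \frac{1}{247} = - \frac{16}{19} \approx -0.8421$)
$\left(\frac{209}{-191} - \frac{48}{H}\right) + 217 W = \left(\frac{209}{-191} - \frac{48}{24}\right) + 217 \left(- \frac{16}{19}\right) = \left(209 \left(- \frac{1}{191}\right) - 2\right) - \frac{3472}{19} = \left(- \frac{209}{191} - 2\right) - \frac{3472}{19} = - \frac{591}{191} - \frac{3472}{19} = - \frac{674381}{3629}$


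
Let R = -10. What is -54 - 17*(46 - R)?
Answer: -1006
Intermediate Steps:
-54 - 17*(46 - R) = -54 - 17*(46 - 1*(-10)) = -54 - 17*(46 + 10) = -54 - 17*56 = -54 - 952 = -1006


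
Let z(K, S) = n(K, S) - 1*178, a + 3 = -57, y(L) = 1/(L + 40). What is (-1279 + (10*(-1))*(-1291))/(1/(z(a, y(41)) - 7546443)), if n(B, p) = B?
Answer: -87775446711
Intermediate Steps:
y(L) = 1/(40 + L)
a = -60 (a = -3 - 57 = -60)
z(K, S) = -178 + K (z(K, S) = K - 1*178 = K - 178 = -178 + K)
(-1279 + (10*(-1))*(-1291))/(1/(z(a, y(41)) - 7546443)) = (-1279 + (10*(-1))*(-1291))/(1/((-178 - 60) - 7546443)) = (-1279 - 10*(-1291))/(1/(-238 - 7546443)) = (-1279 + 12910)/(1/(-7546681)) = 11631/(-1/7546681) = 11631*(-7546681) = -87775446711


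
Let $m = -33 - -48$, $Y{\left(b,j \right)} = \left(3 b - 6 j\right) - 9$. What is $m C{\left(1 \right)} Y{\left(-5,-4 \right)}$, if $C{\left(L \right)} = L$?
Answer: $0$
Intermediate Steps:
$Y{\left(b,j \right)} = -9 - 6 j + 3 b$ ($Y{\left(b,j \right)} = \left(- 6 j + 3 b\right) - 9 = -9 - 6 j + 3 b$)
$m = 15$ ($m = -33 + 48 = 15$)
$m C{\left(1 \right)} Y{\left(-5,-4 \right)} = 15 \cdot 1 \left(-9 - -24 + 3 \left(-5\right)\right) = 15 \left(-9 + 24 - 15\right) = 15 \cdot 0 = 0$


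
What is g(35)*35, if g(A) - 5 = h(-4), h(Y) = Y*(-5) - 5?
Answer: 700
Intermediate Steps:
h(Y) = -5 - 5*Y (h(Y) = -5*Y - 5 = -5 - 5*Y)
g(A) = 20 (g(A) = 5 + (-5 - 5*(-4)) = 5 + (-5 + 20) = 5 + 15 = 20)
g(35)*35 = 20*35 = 700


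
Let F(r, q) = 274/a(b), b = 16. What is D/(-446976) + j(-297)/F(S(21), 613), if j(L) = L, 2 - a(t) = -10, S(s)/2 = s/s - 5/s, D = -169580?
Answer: -193319693/15308928 ≈ -12.628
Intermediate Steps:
S(s) = 2 - 10/s (S(s) = 2*(s/s - 5/s) = 2*(1 - 5/s) = 2 - 10/s)
a(t) = 12 (a(t) = 2 - 1*(-10) = 2 + 10 = 12)
F(r, q) = 137/6 (F(r, q) = 274/12 = 274*(1/12) = 137/6)
D/(-446976) + j(-297)/F(S(21), 613) = -169580/(-446976) - 297/137/6 = -169580*(-1/446976) - 297*6/137 = 42395/111744 - 1782/137 = -193319693/15308928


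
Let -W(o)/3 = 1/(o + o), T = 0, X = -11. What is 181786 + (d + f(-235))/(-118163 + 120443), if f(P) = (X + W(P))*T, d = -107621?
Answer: 414364459/2280 ≈ 1.8174e+5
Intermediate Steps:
W(o) = -3/(2*o) (W(o) = -3/(o + o) = -3*1/(2*o) = -3/(2*o))
f(P) = 0 (f(P) = (-11 - 3/(2*P))*0 = 0)
181786 + (d + f(-235))/(-118163 + 120443) = 181786 + (-107621 + 0)/(-118163 + 120443) = 181786 - 107621/2280 = 414364459/2280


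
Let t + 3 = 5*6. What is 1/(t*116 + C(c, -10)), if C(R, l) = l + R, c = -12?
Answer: 1/3110 ≈ 0.00032154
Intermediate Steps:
C(R, l) = R + l
t = 27 (t = -3 + 5*6 = -3 + 30 = 27)
1/(t*116 + C(c, -10)) = 1/(27*116 + (-12 - 10)) = 1/(3132 - 22) = 1/3110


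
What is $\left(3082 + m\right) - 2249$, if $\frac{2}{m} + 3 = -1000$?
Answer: $\frac{835497}{1003} \approx 833.0$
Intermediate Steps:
$m = - \frac{2}{1003}$ ($m = \frac{2}{-3 - 1000} = \frac{2}{-1003} = 2 \left(- \frac{1}{1003}\right) = - \frac{2}{1003} \approx -0.001994$)
$\left(3082 + m\right) - 2249 = \left(3082 - \frac{2}{1003}\right) - 2249 = \frac{3091244}{1003} - 2249 = \frac{835497}{1003}$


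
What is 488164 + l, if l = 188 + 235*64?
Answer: 503392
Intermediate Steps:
l = 15228 (l = 188 + 15040 = 15228)
488164 + l = 488164 + 15228 = 503392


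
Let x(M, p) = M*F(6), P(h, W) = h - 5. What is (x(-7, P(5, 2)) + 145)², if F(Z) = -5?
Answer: 32400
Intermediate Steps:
P(h, W) = -5 + h
x(M, p) = -5*M (x(M, p) = M*(-5) = -5*M)
(x(-7, P(5, 2)) + 145)² = (-5*(-7) + 145)² = (35 + 145)² = 180² = 32400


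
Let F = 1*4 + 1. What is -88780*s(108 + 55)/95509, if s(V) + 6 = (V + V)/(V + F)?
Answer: 7568495/2005689 ≈ 3.7735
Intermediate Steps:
F = 5 (F = 4 + 1 = 5)
s(V) = -6 + 2*V/(5 + V) (s(V) = -6 + (V + V)/(V + 5) = -6 + (2*V)/(5 + V) = -6 + 2*V/(5 + V))
-88780*s(108 + 55)/95509 = -88780*2*(-15 - 2*(108 + 55))/(95509*(5 + (108 + 55))) = -88780*2*(-15 - 2*163)/(95509*(5 + 163)) = -88780/(95509/((2*(-15 - 326)/168))) = -88780/(95509/((2*(1/168)*(-341)))) = -88780/(95509/(-341/84)) = -88780/(95509*(-84/341)) = -88780/(-8022756/341) = -88780*(-341/8022756) = 7568495/2005689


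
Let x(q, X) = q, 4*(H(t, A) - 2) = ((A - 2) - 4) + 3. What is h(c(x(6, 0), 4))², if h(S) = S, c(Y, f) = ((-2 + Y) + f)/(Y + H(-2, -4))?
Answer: 1024/625 ≈ 1.6384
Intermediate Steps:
H(t, A) = 5/4 + A/4 (H(t, A) = 2 + (((A - 2) - 4) + 3)/4 = 2 + (((-2 + A) - 4) + 3)/4 = 2 + ((-6 + A) + 3)/4 = 2 + (-3 + A)/4 = 2 + (-¾ + A/4) = 5/4 + A/4)
c(Y, f) = (-2 + Y + f)/(¼ + Y) (c(Y, f) = ((-2 + Y) + f)/(Y + (5/4 + (¼)*(-4))) = (-2 + Y + f)/(Y + (5/4 - 1)) = (-2 + Y + f)/(Y + ¼) = (-2 + Y + f)/(¼ + Y))
h(c(x(6, 0), 4))² = (4*(-2 + 6 + 4)/(1 + 4*6))² = (4*8/(1 + 24))² = (4*8/25)² = (4*(1/25)*8)² = (32/25)² = 1024/625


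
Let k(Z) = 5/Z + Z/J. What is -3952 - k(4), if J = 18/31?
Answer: -142565/36 ≈ -3960.1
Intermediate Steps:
J = 18/31 (J = 18*(1/31) = 18/31 ≈ 0.58065)
k(Z) = 5/Z + 31*Z/18 (k(Z) = 5/Z + Z/(18/31) = 5/Z + Z*(31/18) = 5/Z + 31*Z/18)
-3952 - k(4) = -3952 - (5/4 + (31/18)*4) = -3952 - (5*(¼) + 62/9) = -3952 - (5/4 + 62/9) = -3952 - 1*293/36 = -3952 - 293/36 = -142565/36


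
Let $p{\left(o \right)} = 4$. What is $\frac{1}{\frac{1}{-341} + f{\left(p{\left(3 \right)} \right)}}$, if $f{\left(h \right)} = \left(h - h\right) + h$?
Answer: $\frac{341}{1363} \approx 0.25018$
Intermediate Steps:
$f{\left(h \right)} = h$ ($f{\left(h \right)} = 0 + h = h$)
$\frac{1}{\frac{1}{-341} + f{\left(p{\left(3 \right)} \right)}} = \frac{1}{\frac{1}{-341} + 4} = \frac{1}{- \frac{1}{341} + 4} = \frac{1}{\frac{1363}{341}} = \frac{341}{1363}$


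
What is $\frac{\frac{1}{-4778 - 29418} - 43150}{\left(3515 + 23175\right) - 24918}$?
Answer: $- \frac{1475557401}{60595312} \approx -24.351$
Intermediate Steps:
$\frac{\frac{1}{-4778 - 29418} - 43150}{\left(3515 + 23175\right) - 24918} = \frac{\frac{1}{-34196} - 43150}{26690 - 24918} = \frac{- \frac{1}{34196} - 43150}{1772} = \left(- \frac{1475557401}{34196}\right) \frac{1}{1772} = - \frac{1475557401}{60595312}$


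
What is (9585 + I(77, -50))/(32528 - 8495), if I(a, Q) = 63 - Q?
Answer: 9698/24033 ≈ 0.40353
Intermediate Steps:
(9585 + I(77, -50))/(32528 - 8495) = (9585 + (63 - 1*(-50)))/(32528 - 8495) = (9585 + (63 + 50))/24033 = (9585 + 113)*(1/24033) = 9698*(1/24033) = 9698/24033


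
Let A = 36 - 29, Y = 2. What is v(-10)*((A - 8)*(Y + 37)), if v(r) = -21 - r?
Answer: 429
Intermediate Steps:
A = 7
v(-10)*((A - 8)*(Y + 37)) = (-21 - 1*(-10))*((7 - 8)*(2 + 37)) = (-21 + 10)*(-1*39) = -11*(-39) = 429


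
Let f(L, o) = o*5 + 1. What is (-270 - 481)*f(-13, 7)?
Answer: -27036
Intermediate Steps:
f(L, o) = 1 + 5*o (f(L, o) = 5*o + 1 = 1 + 5*o)
(-270 - 481)*f(-13, 7) = (-270 - 481)*(1 + 5*7) = -751*(1 + 35) = -751*36 = -27036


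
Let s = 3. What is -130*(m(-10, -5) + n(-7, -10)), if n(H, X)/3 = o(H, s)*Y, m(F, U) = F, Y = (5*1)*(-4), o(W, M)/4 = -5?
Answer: -154700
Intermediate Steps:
o(W, M) = -20 (o(W, M) = 4*(-5) = -20)
Y = -20 (Y = 5*(-4) = -20)
n(H, X) = 1200 (n(H, X) = 3*(-20*(-20)) = 3*400 = 1200)
-130*(m(-10, -5) + n(-7, -10)) = -130*(-10 + 1200) = -130*1190 = -154700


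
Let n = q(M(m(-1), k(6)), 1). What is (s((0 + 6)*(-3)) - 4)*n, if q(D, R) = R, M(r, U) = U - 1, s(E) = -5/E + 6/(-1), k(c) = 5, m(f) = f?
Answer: -175/18 ≈ -9.7222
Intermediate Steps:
s(E) = -6 - 5/E (s(E) = -5/E + 6*(-1) = -5/E - 6 = -6 - 5/E)
M(r, U) = -1 + U
n = 1
(s((0 + 6)*(-3)) - 4)*n = ((-6 - 5*(-1/(3*(0 + 6)))) - 4)*1 = ((-6 - 5/(6*(-3))) - 4)*1 = ((-6 - 5/(-18)) - 4)*1 = ((-6 - 5*(-1/18)) - 4)*1 = ((-6 + 5/18) - 4)*1 = (-103/18 - 4)*1 = -175/18*1 = -175/18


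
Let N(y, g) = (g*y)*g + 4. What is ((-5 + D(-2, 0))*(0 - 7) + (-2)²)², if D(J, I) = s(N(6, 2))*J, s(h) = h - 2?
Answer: 162409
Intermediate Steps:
N(y, g) = 4 + y*g² (N(y, g) = y*g² + 4 = 4 + y*g²)
s(h) = -2 + h
D(J, I) = 26*J (D(J, I) = (-2 + (4 + 6*2²))*J = (-2 + (4 + 6*4))*J = (-2 + (4 + 24))*J = (-2 + 28)*J = 26*J)
((-5 + D(-2, 0))*(0 - 7) + (-2)²)² = ((-5 + 26*(-2))*(0 - 7) + (-2)²)² = ((-5 - 52)*(-7) + 4)² = (-57*(-7) + 4)² = (399 + 4)² = 403² = 162409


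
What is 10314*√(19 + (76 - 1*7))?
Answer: 20628*√22 ≈ 96754.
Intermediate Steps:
10314*√(19 + (76 - 1*7)) = 10314*√(19 + (76 - 7)) = 10314*√(19 + 69) = 10314*√88 = 10314*(2*√22) = 20628*√22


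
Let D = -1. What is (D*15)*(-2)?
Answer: 30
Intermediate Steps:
(D*15)*(-2) = -1*15*(-2) = -15*(-2) = 30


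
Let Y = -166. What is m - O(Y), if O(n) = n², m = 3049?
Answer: -24507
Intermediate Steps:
m - O(Y) = 3049 - 1*(-166)² = 3049 - 1*27556 = 3049 - 27556 = -24507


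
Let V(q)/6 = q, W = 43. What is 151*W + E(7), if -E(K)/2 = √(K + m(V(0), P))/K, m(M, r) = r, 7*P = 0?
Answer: 6493 - 2*√7/7 ≈ 6492.2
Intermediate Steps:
P = 0 (P = (⅐)*0 = 0)
V(q) = 6*q
E(K) = -2/√K (E(K) = -2*√(K + 0)/K = -2*√K/K = -2/√K)
151*W + E(7) = 151*43 - 2*√7/7 = 6493 - 2*√7/7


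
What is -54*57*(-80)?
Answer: 246240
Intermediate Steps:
-54*57*(-80) = -3078*(-80) = 246240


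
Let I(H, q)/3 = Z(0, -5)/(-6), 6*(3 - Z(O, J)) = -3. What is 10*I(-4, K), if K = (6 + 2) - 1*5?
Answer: -35/2 ≈ -17.500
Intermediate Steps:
Z(O, J) = 7/2 (Z(O, J) = 3 - ⅙*(-3) = 3 + ½ = 7/2)
K = 3 (K = 8 - 5 = 3)
I(H, q) = -7/4 (I(H, q) = 3*((7/2)/(-6)) = 3*((7/2)*(-⅙)) = 3*(-7/12) = -7/4)
10*I(-4, K) = 10*(-7/4) = -35/2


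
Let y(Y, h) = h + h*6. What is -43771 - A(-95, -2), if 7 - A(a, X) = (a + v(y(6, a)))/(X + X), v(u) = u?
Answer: -43588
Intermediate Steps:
y(Y, h) = 7*h (y(Y, h) = h + 6*h = 7*h)
A(a, X) = 7 - 4*a/X (A(a, X) = 7 - (a + 7*a)/(X + X) = 7 - 8*a/(2*X) = 7 - 8*a*1/(2*X) = 7 - 4*a/X)
-43771 - A(-95, -2) = -43771 - (7 - 4*(-95)/(-2)) = -43771 - (7 - 4*(-95)*(-1/2)) = -43771 - (7 - 190) = -43771 - 1*(-183) = -43771 + 183 = -43588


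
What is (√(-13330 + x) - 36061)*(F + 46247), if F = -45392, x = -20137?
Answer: -30832155 + 5985*I*√683 ≈ -3.0832e+7 + 1.5641e+5*I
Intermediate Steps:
(√(-13330 + x) - 36061)*(F + 46247) = (√(-13330 - 20137) - 36061)*(-45392 + 46247) = (√(-33467) - 36061)*855 = (7*I*√683 - 36061)*855 = (-36061 + 7*I*√683)*855 = -30832155 + 5985*I*√683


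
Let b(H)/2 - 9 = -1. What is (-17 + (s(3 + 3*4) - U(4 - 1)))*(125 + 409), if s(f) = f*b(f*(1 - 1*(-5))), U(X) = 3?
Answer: 117480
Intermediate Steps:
b(H) = 16 (b(H) = 18 + 2*(-1) = 18 - 2 = 16)
s(f) = 16*f (s(f) = f*16 = 16*f)
(-17 + (s(3 + 3*4) - U(4 - 1)))*(125 + 409) = (-17 + (16*(3 + 3*4) - 1*3))*(125 + 409) = (-17 + (16*(3 + 12) - 3))*534 = (-17 + (16*15 - 3))*534 = (-17 + (240 - 3))*534 = (-17 + 237)*534 = 220*534 = 117480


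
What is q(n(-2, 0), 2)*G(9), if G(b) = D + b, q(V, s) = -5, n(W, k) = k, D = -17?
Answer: 40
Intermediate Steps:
G(b) = -17 + b
q(n(-2, 0), 2)*G(9) = -5*(-17 + 9) = -5*(-8) = 40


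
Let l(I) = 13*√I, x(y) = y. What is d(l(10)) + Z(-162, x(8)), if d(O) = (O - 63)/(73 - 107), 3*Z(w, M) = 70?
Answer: 2569/102 - 13*√10/34 ≈ 23.977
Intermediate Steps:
Z(w, M) = 70/3 (Z(w, M) = (⅓)*70 = 70/3)
d(O) = 63/34 - O/34 (d(O) = (-63 + O)/(-34) = (-63 + O)*(-1/34) = 63/34 - O/34)
d(l(10)) + Z(-162, x(8)) = (63/34 - 13*√10/34) + 70/3 = 2569/102 - 13*√10/34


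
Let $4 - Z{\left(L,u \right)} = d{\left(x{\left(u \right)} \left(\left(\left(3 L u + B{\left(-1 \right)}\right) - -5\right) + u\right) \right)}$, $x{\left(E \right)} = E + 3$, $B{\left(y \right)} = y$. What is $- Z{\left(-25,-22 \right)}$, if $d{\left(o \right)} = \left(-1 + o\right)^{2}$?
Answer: $961558077$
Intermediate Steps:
$x{\left(E \right)} = 3 + E$
$Z{\left(L,u \right)} = 4 - \left(-1 + \left(3 + u\right) \left(4 + u + 3 L u\right)\right)^{2}$ ($Z{\left(L,u \right)} = 4 - \left(-1 + \left(3 + u\right) \left(\left(\left(3 L u - 1\right) - -5\right) + u\right)\right)^{2} = 4 - \left(-1 + \left(3 + u\right) \left(\left(\left(3 L u - 1\right) + 5\right) + u\right)\right)^{2} = 4 - \left(-1 + \left(3 + u\right) \left(\left(\left(-1 + 3 L u\right) + 5\right) + u\right)\right)^{2} = 4 - \left(-1 + \left(3 + u\right) \left(\left(4 + 3 L u\right) + u\right)\right)^{2} = 4 - \left(-1 + \left(3 + u\right) \left(4 + u + 3 L u\right)\right)^{2}$)
$- Z{\left(-25,-22 \right)} = - (4 - \left(-1 + \left(3 - 22\right) \left(4 - 22 + 3 \left(-25\right) \left(-22\right)\right)\right)^{2}) = - (4 - \left(-1 - 19 \left(4 - 22 + 1650\right)\right)^{2}) = - (4 - \left(-1 - 31008\right)^{2}) = - (4 - \left(-31009\right)^{2}) = - (4 - 961558081) = \left(-1\right) \left(-961558077\right) = 961558077$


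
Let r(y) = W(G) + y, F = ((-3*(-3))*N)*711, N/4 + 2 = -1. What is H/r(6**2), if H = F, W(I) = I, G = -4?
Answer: -19197/8 ≈ -2399.6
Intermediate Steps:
N = -12 (N = -8 + 4*(-1) = -8 - 4 = -12)
F = -76788 (F = (-3*(-3)*(-12))*711 = (9*(-12))*711 = -108*711 = -76788)
r(y) = -4 + y
H = -76788
H/r(6**2) = -76788/(-4 + 6**2) = -76788/(-4 + 36) = -76788/32 = -76788*1/32 = -19197/8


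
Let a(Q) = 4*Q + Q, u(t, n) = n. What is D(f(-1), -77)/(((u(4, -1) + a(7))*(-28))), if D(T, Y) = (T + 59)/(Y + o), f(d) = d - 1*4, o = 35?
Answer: 9/6664 ≈ 0.0013505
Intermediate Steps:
f(d) = -4 + d (f(d) = d - 4 = -4 + d)
D(T, Y) = (59 + T)/(35 + Y) (D(T, Y) = (T + 59)/(Y + 35) = (59 + T)/(35 + Y))
a(Q) = 5*Q
D(f(-1), -77)/(((u(4, -1) + a(7))*(-28))) = ((59 + (-4 - 1))/(35 - 77))/(((-1 + 5*7)*(-28))) = ((59 - 5)/(-42))/(((-1 + 35)*(-28))) = (-1/42*54)/((34*(-28))) = -9/7/(-952) = -9/7*(-1/952) = 9/6664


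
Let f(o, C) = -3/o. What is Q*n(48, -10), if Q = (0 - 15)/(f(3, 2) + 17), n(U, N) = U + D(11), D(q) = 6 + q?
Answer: -975/16 ≈ -60.938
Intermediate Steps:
n(U, N) = 17 + U (n(U, N) = U + (6 + 11) = U + 17 = 17 + U)
Q = -15/16 (Q = (0 - 15)/(-3/3 + 17) = -15/(-3*⅓ + 17) = -15/(-1 + 17) = -15/16 ≈ -0.93750)
Q*n(48, -10) = -15*(17 + 48)/16 = -15/16*65 = -975/16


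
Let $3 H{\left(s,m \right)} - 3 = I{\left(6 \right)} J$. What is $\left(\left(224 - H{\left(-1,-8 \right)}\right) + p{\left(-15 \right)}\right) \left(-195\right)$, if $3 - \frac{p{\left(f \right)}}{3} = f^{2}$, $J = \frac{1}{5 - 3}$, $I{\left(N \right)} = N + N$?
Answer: $86775$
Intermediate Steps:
$I{\left(N \right)} = 2 N$
$J = \frac{1}{2} \approx 0.5$
$p{\left(f \right)} = 9 - 3 f^{2}$
$H{\left(s,m \right)} = 3$ ($H{\left(s,m \right)} = 1 + \frac{2 \cdot 6 \cdot \frac{1}{2}}{3} = 1 + \frac{12 \cdot \frac{1}{2}}{3} = 1 + \frac{1}{3} \cdot 6 = 1 + 2 = 3$)
$\left(\left(224 - H{\left(-1,-8 \right)}\right) + p{\left(-15 \right)}\right) \left(-195\right) = \left(\left(224 - 3\right) + \left(9 - 3 \left(-15\right)^{2}\right)\right) \left(-195\right) = \left(\left(224 - 3\right) + \left(9 - 675\right)\right) \left(-195\right) = \left(221 + \left(9 - 675\right)\right) \left(-195\right) = \left(221 - 666\right) \left(-195\right) = \left(-445\right) \left(-195\right) = 86775$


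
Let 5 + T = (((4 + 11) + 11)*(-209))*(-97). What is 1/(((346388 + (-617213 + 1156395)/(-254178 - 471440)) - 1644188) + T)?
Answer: -362809/279619705554 ≈ -1.2975e-6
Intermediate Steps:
T = 527093 (T = -5 + (((4 + 11) + 11)*(-209))*(-97) = -5 + ((15 + 11)*(-209))*(-97) = -5 + (26*(-209))*(-97) = -5 - 5434*(-97) = -5 + 527098 = 527093)
1/(((346388 + (-617213 + 1156395)/(-254178 - 471440)) - 1644188) + T) = 1/(((346388 + (-617213 + 1156395)/(-254178 - 471440)) - 1644188) + 527093) = 1/(((346388 + 539182/(-725618)) - 1644188) + 527093) = 1/(((346388 + 539182*(-1/725618)) - 1644188) + 527093) = 1/(((346388 - 269591/362809) - 1644188) + 527093) = 1/((125672414301/362809 - 1644188) + 527093) = 1/(-470853789791/362809 + 527093) = 1/(-279619705554/362809) = -362809/279619705554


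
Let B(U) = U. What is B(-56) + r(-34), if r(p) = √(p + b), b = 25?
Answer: -56 + 3*I ≈ -56.0 + 3.0*I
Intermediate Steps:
r(p) = √(25 + p) (r(p) = √(p + 25) = √(25 + p))
B(-56) + r(-34) = -56 + √(25 - 34) = -56 + √(-9) = -56 + 3*I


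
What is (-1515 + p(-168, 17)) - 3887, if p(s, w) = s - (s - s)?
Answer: -5570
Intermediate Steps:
p(s, w) = s (p(s, w) = s - 1*0 = s + 0 = s)
(-1515 + p(-168, 17)) - 3887 = (-1515 - 168) - 3887 = -1683 - 3887 = -5570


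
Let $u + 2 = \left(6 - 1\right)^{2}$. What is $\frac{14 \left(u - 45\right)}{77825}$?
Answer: $- \frac{28}{7075} \approx -0.0039576$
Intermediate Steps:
$u = 23$ ($u = -2 + \left(6 - 1\right)^{2} = -2 + 5^{2} = -2 + 25 = 23$)
$\frac{14 \left(u - 45\right)}{77825} = \frac{14 \left(23 - 45\right)}{77825} = 14 \left(-22\right) \frac{1}{77825} = \left(-308\right) \frac{1}{77825} = - \frac{28}{7075}$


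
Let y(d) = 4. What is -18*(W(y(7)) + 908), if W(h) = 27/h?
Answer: -32931/2 ≈ -16466.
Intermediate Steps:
-18*(W(y(7)) + 908) = -18*(27/4 + 908) = -18*3659/4 = -32931/2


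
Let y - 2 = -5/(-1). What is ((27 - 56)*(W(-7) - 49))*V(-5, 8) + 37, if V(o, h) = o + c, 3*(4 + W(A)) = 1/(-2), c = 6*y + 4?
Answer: 379513/6 ≈ 63252.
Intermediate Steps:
y = 7 (y = 2 - 5/(-1) = 2 - 5*(-1) = 2 + 5 = 7)
c = 46 (c = 6*7 + 4 = 42 + 4 = 46)
W(A) = -25/6 (W(A) = -4 + (⅓)/(-2) = -4 + (⅓)*(-½) = -4 - ⅙ = -25/6)
V(o, h) = 46 + o (V(o, h) = o + 46 = 46 + o)
((27 - 56)*(W(-7) - 49))*V(-5, 8) + 37 = ((27 - 56)*(-25/6 - 49))*(46 - 5) + 37 = -29*(-319/6)*41 + 37 = (9251/6)*41 + 37 = 379291/6 + 37 = 379513/6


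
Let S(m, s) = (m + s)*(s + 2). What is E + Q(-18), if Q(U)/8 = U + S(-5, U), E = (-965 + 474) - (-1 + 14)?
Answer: 2296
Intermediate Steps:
E = -504 (E = -491 - 1*13 = -491 - 13 = -504)
S(m, s) = (2 + s)*(m + s) (S(m, s) = (m + s)*(2 + s) = (2 + s)*(m + s))
Q(U) = -80 - 16*U + 8*U**2 (Q(U) = 8*(U + (U**2 + 2*(-5) + 2*U - 5*U)) = 8*(U + (U**2 - 10 + 2*U - 5*U)) = 8*(U + (-10 + U**2 - 3*U)) = 8*(-10 + U**2 - 2*U) = -80 - 16*U + 8*U**2)
E + Q(-18) = -504 + (-80 - 16*(-18) + 8*(-18)**2) = -504 + (-80 + 288 + 8*324) = -504 + (-80 + 288 + 2592) = -504 + 2800 = 2296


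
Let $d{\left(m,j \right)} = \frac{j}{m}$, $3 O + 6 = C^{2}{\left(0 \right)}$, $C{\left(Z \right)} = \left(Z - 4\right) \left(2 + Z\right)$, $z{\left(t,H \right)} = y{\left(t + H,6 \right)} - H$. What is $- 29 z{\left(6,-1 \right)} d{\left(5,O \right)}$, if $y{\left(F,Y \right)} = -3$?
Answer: $\frac{3364}{15} \approx 224.27$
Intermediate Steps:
$z{\left(t,H \right)} = -3 - H$
$C{\left(Z \right)} = \left(-4 + Z\right) \left(2 + Z\right)$
$O = \frac{58}{3}$ ($O = -2 + \frac{\left(-8 + 0^{2} - 0\right)^{2}}{3} = -2 + \frac{\left(-8 + 0 + 0\right)^{2}}{3} = -2 + \frac{\left(-8\right)^{2}}{3} = -2 + \frac{1}{3} \cdot 64 = -2 + \frac{64}{3} = \frac{58}{3} \approx 19.333$)
$- 29 z{\left(6,-1 \right)} d{\left(5,O \right)} = - 29 \left(-3 - -1\right) \frac{58}{3 \cdot 5} = - 29 \left(-3 + 1\right) \frac{58}{3} \cdot \frac{1}{5} = \left(-29\right) \left(-2\right) \frac{58}{15} = 58 \cdot \frac{58}{15} = \frac{3364}{15}$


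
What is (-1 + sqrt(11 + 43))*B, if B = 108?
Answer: -108 + 324*sqrt(6) ≈ 685.63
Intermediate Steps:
(-1 + sqrt(11 + 43))*B = (-1 + sqrt(11 + 43))*108 = (-1 + sqrt(54))*108 = (-1 + 3*sqrt(6))*108 = -108 + 324*sqrt(6)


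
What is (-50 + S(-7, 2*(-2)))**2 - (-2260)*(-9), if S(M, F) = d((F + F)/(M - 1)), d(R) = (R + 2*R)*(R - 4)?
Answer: -16859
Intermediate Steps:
d(R) = 3*R*(-4 + R) (d(R) = (3*R)*(-4 + R) = 3*R*(-4 + R))
S(M, F) = 6*F*(-4 + 2*F/(-1 + M))/(-1 + M) (S(M, F) = 3*((F + F)/(M - 1))*(-4 + (F + F)/(M - 1)) = 3*((2*F)/(-1 + M))*(-4 + (2*F)/(-1 + M)) = 3*(2*F/(-1 + M))*(-4 + 2*F/(-1 + M)) = 6*F*(-4 + 2*F/(-1 + M))/(-1 + M))
(-50 + S(-7, 2*(-2)))**2 - (-2260)*(-9) = (-50 + 12*(2*(-2))*(2 + 2*(-2) - 2*(-7))/(-1 - 7)**2)**2 - (-2260)*(-9) = (-50 + 12*(-4)*(2 - 4 + 14)/(-8)**2)**2 - 1*20340 = (-50 + 12*(-4)*(1/64)*12)**2 - 20340 = (-50 - 9)**2 - 20340 = (-59)**2 - 20340 = 3481 - 20340 = -16859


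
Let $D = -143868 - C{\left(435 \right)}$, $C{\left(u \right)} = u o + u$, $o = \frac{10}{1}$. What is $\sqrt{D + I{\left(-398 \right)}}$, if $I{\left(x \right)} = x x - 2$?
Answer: $\sqrt{9749} \approx 98.737$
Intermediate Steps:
$o = 10$ ($o = 10 \cdot 1 = 10$)
$C{\left(u \right)} = 11 u$ ($C{\left(u \right)} = u 10 + u = 10 u + u = 11 u$)
$I{\left(x \right)} = -2 + x^{2}$ ($I{\left(x \right)} = x^{2} - 2 = -2 + x^{2}$)
$D = -148653$ ($D = -143868 - 11 \cdot 435 = -143868 - 4785 = -148653$)
$\sqrt{D + I{\left(-398 \right)}} = \sqrt{-148653 - \left(2 - \left(-398\right)^{2}\right)} = \sqrt{-148653 + \left(-2 + 158404\right)} = \sqrt{-148653 + 158402} = \sqrt{9749}$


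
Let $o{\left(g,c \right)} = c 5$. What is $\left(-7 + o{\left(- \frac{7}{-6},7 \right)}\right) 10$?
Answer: $280$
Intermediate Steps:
$o{\left(g,c \right)} = 5 c$
$\left(-7 + o{\left(- \frac{7}{-6},7 \right)}\right) 10 = \left(-7 + 5 \cdot 7\right) 10 = \left(-7 + 35\right) 10 = 28 \cdot 10 = 280$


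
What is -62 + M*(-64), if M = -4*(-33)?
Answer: -8510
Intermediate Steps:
M = 132
-62 + M*(-64) = -62 + 132*(-64) = -62 - 8448 = -8510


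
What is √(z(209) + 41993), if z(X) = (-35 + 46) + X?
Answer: √42213 ≈ 205.46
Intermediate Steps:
z(X) = 11 + X
√(z(209) + 41993) = √((11 + 209) + 41993) = √(220 + 41993) = √42213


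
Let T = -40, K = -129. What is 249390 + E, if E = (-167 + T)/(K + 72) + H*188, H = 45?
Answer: 4899219/19 ≈ 2.5785e+5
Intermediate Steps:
E = 160809/19 (E = (-167 - 40)/(-129 + 72) + 45*188 = -207/(-57) + 8460 = -207*(-1/57) + 8460 = 69/19 + 8460 = 160809/19 ≈ 8463.6)
249390 + E = 249390 + 160809/19 = 4899219/19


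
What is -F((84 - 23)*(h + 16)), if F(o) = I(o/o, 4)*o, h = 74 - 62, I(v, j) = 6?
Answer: -10248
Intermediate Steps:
h = 12
F(o) = 6*o
-F((84 - 23)*(h + 16)) = -6*(84 - 23)*(12 + 16) = -6*61*28 = -6*1708 = -1*10248 = -10248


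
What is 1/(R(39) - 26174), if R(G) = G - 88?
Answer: -1/26223 ≈ -3.8134e-5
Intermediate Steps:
R(G) = -88 + G
1/(R(39) - 26174) = 1/((-88 + 39) - 26174) = 1/(-49 - 26174) = 1/(-26223) = -1/26223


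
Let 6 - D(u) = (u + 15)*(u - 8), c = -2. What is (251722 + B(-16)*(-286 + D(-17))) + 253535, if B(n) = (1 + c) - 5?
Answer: 507237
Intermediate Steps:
D(u) = 6 - (-8 + u)*(15 + u) (D(u) = 6 - (u + 15)*(u - 8) = 6 - (15 + u)*(-8 + u) = 6 - (-8 + u)*(15 + u))
B(n) = -6 (B(n) = (1 - 2) - 5 = -1 - 5 = -6)
(251722 + B(-16)*(-286 + D(-17))) + 253535 = (251722 - 6*(-286 + (126 - 1*(-17)² - 7*(-17)))) + 253535 = (251722 - 6*(-286 + (126 - 1*289 + 119))) + 253535 = (251722 - 6*(-286 + (126 - 289 + 119))) + 253535 = (251722 - 6*(-286 - 44)) + 253535 = (251722 - 6*(-330)) + 253535 = (251722 + 1980) + 253535 = 253702 + 253535 = 507237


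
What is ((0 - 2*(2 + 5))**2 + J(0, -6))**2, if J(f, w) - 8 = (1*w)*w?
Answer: 57600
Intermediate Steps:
J(f, w) = 8 + w**2 (J(f, w) = 8 + (1*w)*w = 8 + w*w = 8 + w**2)
((0 - 2*(2 + 5))**2 + J(0, -6))**2 = ((0 - 2*(2 + 5))**2 + (8 + (-6)**2))**2 = ((0 - 2*7)**2 + (8 + 36))**2 = ((0 - 14)**2 + 44)**2 = ((-14)**2 + 44)**2 = (196 + 44)**2 = 240**2 = 57600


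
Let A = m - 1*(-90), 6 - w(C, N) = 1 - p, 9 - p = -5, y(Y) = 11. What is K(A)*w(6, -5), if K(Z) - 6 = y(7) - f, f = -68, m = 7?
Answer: 1615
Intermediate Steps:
p = 14 (p = 9 - 1*(-5) = 9 + 5 = 14)
w(C, N) = 19 (w(C, N) = 6 - (1 - 1*14) = 6 - (1 - 14) = 6 - 1*(-13) = 6 + 13 = 19)
A = 97 (A = 7 - 1*(-90) = 7 + 90 = 97)
K(Z) = 85 (K(Z) = 6 + (11 - 1*(-68)) = 6 + (11 + 68) = 6 + 79 = 85)
K(A)*w(6, -5) = 85*19 = 1615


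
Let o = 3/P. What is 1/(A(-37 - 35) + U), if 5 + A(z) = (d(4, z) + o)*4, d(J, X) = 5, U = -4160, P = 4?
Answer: -1/4142 ≈ -0.00024143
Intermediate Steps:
o = 3/4 ≈ 0.75000
A(z) = 18 (A(z) = -5 + (5 + 3/4)*4 = -5 + (23/4)*4 = -5 + 23 = 18)
1/(A(-37 - 35) + U) = 1/(18 - 4160) = 1/(-4142) = -1/4142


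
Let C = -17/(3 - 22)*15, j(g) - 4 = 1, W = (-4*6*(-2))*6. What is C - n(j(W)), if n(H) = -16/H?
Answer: 1579/95 ≈ 16.621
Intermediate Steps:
W = 288 (W = -24*(-2)*6 = 48*6 = 288)
j(g) = 5 (j(g) = 4 + 1 = 5)
C = 255/19 (C = -17/(-19)*15 = -17*(-1/19)*15 = (17/19)*15 = 255/19 ≈ 13.421)
C - n(j(W)) = 255/19 - (-16)/5 = 255/19 - 1*(-16/5) = 255/19 + 16/5 = 1579/95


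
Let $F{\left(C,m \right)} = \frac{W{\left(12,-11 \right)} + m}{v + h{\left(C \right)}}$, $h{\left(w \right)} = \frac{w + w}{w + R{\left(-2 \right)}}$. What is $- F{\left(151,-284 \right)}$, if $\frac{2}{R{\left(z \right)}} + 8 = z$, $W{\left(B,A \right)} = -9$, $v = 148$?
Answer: $\frac{110461}{56551} \approx 1.9533$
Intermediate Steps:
$R{\left(z \right)} = \frac{2}{-8 + z}$
$h{\left(w \right)} = \frac{2 w}{- \frac{1}{5} + w}$ ($h{\left(w \right)} = \frac{w + w}{w + \frac{2}{-8 - 2}} = \frac{2 w}{w + \frac{2}{-10}} = \frac{2 w}{w + 2 \left(- \frac{1}{10}\right)} = \frac{2 w}{w - \frac{1}{5}} = \frac{2 w}{- \frac{1}{5} + w}$)
$F{\left(C,m \right)} = \frac{-9 + m}{148 + \frac{10 C}{-1 + 5 C}}$
$- F{\left(151,-284 \right)} = - \frac{\left(-1 + 5 \cdot 151\right) \left(-9 - 284\right)}{2 \left(-74 + 375 \cdot 151\right)} = - \frac{\left(-1 + 755\right) \left(-293\right)}{2 \left(-74 + 56625\right)} = - \frac{754 \left(-293\right)}{2 \cdot 56551} = \left(-1\right) \left(- \frac{110461}{56551}\right) = \frac{110461}{56551}$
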